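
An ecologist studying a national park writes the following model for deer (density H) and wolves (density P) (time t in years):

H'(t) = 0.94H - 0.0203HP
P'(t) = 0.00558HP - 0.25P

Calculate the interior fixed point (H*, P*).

H* ≈ 44.8, P* ≈ 46.3

Set dP/dt = 0 with P > 0: 0.00558H - 0.25 = 0, so H* = 0.25/0.00558 = 44.8.
Set dH/dt = 0 with H > 0: 0.94 - 0.0203P = 0, so P* = 0.94/0.0203 = 46.3.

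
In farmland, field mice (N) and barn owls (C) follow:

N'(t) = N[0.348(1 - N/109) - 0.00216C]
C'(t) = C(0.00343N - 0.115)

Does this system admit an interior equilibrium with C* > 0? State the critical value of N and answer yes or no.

The predator equation gives dC/dt > 0 only when N > 0.115/0.00343 = 33.5.
Without the predator, N → K = 109. Since 109 > 33.5, the predator can invade and persist.

Threshold N = 33.5; K > 33.5, so yes, the predator persists.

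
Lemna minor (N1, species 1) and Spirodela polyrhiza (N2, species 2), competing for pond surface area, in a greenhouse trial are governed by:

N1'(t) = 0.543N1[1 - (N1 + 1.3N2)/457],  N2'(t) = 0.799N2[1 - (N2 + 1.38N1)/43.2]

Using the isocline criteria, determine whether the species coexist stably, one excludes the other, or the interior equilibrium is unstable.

species 1 excludes species 2

Compare the nullcline intercepts: K1/α12 = 457/1.3 = 352 > K2 = 43.2; K2/α21 = 43.2/1.38 = 31.3 < K1 = 457.
Since the inequalities point opposite ways, species 1 can invade but species 2 cannot.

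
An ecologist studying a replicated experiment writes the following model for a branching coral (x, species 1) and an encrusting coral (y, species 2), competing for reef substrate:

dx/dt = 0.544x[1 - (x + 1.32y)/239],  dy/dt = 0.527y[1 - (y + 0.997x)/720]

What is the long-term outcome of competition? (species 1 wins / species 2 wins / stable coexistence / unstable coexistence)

Compare the nullcline intercepts: K1/α12 = 239/1.32 = 181 < K2 = 720; K2/α21 = 720/0.997 = 722 > K1 = 239.
Since the inequalities point opposite ways, species 2 can invade but species 1 cannot.

species 2 excludes species 1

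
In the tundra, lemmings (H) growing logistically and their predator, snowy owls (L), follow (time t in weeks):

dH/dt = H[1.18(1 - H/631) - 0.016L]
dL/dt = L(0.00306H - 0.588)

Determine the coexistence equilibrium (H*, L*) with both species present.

H* ≈ 192, L* ≈ 51.3

From dL/dt = 0 with L > 0: 0.00306H* = 0.588, so H* = 192.
Substitute into dH/dt = 0: 1.18(1 - 192/631) = 0.016L*.
The bracket is 0.695, giving L* = 0.821/0.016 = 51.3.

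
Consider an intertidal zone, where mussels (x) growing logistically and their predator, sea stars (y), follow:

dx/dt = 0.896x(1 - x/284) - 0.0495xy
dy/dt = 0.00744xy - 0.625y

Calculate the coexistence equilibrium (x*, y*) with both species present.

From dy/dt = 0 with y > 0: 0.00744x* = 0.625, so x* = 84.
Substitute into dx/dt = 0: 0.896(1 - 84/284) = 0.0495y*.
The bracket is 0.704, giving y* = 0.631/0.0495 = 12.7.

x* ≈ 84, y* ≈ 12.7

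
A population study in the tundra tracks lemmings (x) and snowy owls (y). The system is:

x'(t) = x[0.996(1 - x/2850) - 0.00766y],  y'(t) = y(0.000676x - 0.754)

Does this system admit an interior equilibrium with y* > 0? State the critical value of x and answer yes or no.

Threshold x = 1120; K > 1120, so yes, the predator persists.

The predator equation gives dy/dt > 0 only when x > 0.754/0.000676 = 1120.
Without the predator, x → K = 2850. Since 2850 > 1120, the predator can invade and persist.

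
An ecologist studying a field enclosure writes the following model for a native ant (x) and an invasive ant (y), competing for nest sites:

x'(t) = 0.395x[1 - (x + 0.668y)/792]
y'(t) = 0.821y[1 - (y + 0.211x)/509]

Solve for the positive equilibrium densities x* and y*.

x* ≈ 526, y* ≈ 398

Setting both brackets to zero gives the nullclines x + 0.668y = 792 and 0.211x + y = 509.
Substituting y = 509 - 0.211x into the first: x(1 - 0.668·0.211) = 792 - 0.668·509.
So x* = 452/0.859 = 526, and then y* = 509 - 0.211·526 = 398.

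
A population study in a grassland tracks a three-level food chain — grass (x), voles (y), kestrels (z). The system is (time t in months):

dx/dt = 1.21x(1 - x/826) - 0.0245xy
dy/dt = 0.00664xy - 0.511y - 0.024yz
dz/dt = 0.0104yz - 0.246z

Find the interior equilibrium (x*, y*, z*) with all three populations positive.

From dz/dt = 0: 0.0104y* = 0.246, so y* = 23.7.
From dx/dt = 0: 1.21(1 - x*/826) = 0.0245·23.7, giving x* = 826·(1 - 0.479) = 430.
From dy/dt = 0: 0.00664·430 - 0.511 = 0.024z*, so z* = 2.35/0.024 = 97.8.

x* ≈ 430, y* ≈ 23.7, z* ≈ 97.8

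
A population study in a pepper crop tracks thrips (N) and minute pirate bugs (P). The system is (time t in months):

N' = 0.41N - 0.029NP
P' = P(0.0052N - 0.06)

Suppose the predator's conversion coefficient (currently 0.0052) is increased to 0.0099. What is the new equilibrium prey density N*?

N* ≈ 6.06

At the interior fixed point, setting dP/dt = 0 with P > 0 fixes N* = (predator death rate)/(NP coefficient) — independent of the other coefficients.
With the change, N* = 0.06/0.0099 = 6.06; it falls from 11.5.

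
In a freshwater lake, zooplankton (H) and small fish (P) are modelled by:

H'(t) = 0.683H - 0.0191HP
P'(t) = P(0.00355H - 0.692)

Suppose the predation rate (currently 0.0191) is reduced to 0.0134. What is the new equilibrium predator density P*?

At the interior fixed point, setting dH/dt = 0 with H > 0 fixes P* = (prey growth rate)/(HP coefficient) — independent of the other coefficients.
With the change, P* = 0.683/0.0134 = 51; it rises from 35.8.

P* ≈ 51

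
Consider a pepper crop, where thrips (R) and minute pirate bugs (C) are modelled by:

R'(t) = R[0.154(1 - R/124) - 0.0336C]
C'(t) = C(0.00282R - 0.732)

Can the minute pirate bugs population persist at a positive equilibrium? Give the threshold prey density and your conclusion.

Threshold R = 260; K < 260, so no, the predator goes extinct.

The predator equation gives dC/dt > 0 only when R > 0.732/0.00282 = 260.
Without the predator, R → K = 124. Since 124 < 260, the predator cannot invade.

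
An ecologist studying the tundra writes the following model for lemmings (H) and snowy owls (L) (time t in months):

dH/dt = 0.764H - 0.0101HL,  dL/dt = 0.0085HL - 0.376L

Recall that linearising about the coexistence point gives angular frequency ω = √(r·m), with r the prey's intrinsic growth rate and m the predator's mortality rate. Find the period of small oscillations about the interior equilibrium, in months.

Here r = 0.764 and m = 0.376, so r·m = 0.287.
ω = √0.287 = 0.536 per month, hence T = 2π/ω ≈ 11.7 months.

T ≈ 11.7 months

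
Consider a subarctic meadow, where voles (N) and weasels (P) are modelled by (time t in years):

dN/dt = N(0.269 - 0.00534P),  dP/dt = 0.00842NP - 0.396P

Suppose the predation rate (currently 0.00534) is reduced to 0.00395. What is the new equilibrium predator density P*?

P* ≈ 68.1

At the interior fixed point, setting dN/dt = 0 with N > 0 fixes P* = (prey growth rate)/(NP coefficient) — independent of the other coefficients.
With the change, P* = 0.269/0.00395 = 68.1; it rises from 50.4.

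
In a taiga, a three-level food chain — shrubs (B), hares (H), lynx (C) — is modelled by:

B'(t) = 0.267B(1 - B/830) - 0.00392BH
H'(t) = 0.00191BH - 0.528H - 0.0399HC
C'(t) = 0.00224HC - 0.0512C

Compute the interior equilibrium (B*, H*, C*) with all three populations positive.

From dC/dt = 0: 0.00224H* = 0.0512, so H* = 22.9.
From dB/dt = 0: 0.267(1 - B*/830) = 0.00392·22.9, giving B* = 830·(1 - 0.336) = 551.
From dH/dt = 0: 0.00191·551 - 0.528 = 0.0399C*, so C* = 0.525/0.0399 = 13.2.

B* ≈ 551, H* ≈ 22.9, C* ≈ 13.2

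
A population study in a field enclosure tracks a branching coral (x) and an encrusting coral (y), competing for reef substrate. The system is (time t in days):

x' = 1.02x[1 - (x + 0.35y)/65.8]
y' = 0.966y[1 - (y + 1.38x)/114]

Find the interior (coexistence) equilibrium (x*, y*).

Setting both brackets to zero gives the nullclines x + 0.35y = 65.8 and 1.38x + y = 114.
Substituting y = 114 - 1.38x into the first: x(1 - 0.35·1.38) = 65.8 - 0.35·114.
So x* = 25.9/0.517 = 50.1, and then y* = 114 - 1.38·50.1 = 44.9.

x* ≈ 50.1, y* ≈ 44.9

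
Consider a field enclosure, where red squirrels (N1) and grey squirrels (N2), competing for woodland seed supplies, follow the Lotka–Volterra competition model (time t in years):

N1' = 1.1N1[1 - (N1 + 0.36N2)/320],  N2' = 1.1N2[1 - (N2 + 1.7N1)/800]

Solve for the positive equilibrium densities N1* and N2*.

Setting both brackets to zero gives the nullclines N1 + 0.36N2 = 320 and 1.7N1 + N2 = 800.
Substituting N2 = 800 - 1.7N1 into the first: N1(1 - 0.36·1.7) = 320 - 0.36·800.
So N1* = 32/0.388 = 82.5, and then N2* = 800 - 1.7·82.5 = 660.

N1* ≈ 82.5, N2* ≈ 660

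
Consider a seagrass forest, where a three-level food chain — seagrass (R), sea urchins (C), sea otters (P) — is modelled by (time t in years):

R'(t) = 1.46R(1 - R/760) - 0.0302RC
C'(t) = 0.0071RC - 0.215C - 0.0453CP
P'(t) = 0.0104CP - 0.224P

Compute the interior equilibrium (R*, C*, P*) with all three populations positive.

From dP/dt = 0: 0.0104C* = 0.224, so C* = 21.5.
From dR/dt = 0: 1.46(1 - R*/760) = 0.0302·21.5, giving R* = 760·(1 - 0.446) = 421.
From dC/dt = 0: 0.0071·421 - 0.215 = 0.0453P*, so P* = 2.78/0.0453 = 61.3.

R* ≈ 421, C* ≈ 21.5, P* ≈ 61.3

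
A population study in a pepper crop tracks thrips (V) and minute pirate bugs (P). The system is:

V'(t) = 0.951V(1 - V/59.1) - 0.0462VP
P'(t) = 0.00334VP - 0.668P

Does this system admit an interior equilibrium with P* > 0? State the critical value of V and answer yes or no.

The predator equation gives dP/dt > 0 only when V > 0.668/0.00334 = 200.
Without the predator, V → K = 59.1. Since 59.1 < 200, the predator cannot invade.

Threshold V = 200; K < 200, so no, the predator goes extinct.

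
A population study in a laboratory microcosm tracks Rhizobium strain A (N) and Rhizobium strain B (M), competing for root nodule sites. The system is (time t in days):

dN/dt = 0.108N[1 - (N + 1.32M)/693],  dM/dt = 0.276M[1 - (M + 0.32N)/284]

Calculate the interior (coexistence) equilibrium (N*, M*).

Setting both brackets to zero gives the nullclines N + 1.32M = 693 and 0.32N + M = 284.
Substituting M = 284 - 0.32N into the first: N(1 - 1.32·0.32) = 693 - 1.32·284.
So N* = 318/0.578 = 551, and then M* = 284 - 0.32·551 = 108.

N* ≈ 551, M* ≈ 108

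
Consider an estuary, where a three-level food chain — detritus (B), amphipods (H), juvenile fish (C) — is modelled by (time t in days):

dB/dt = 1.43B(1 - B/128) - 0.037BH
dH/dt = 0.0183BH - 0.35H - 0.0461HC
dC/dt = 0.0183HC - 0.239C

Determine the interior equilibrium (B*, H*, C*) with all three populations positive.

B* ≈ 84.7, H* ≈ 13.1, C* ≈ 26

From dC/dt = 0: 0.0183H* = 0.239, so H* = 13.1.
From dB/dt = 0: 1.43(1 - B*/128) = 0.037·13.1, giving B* = 128·(1 - 0.338) = 84.7.
From dH/dt = 0: 0.0183·84.7 - 0.35 = 0.0461C*, so C* = 1.2/0.0461 = 26.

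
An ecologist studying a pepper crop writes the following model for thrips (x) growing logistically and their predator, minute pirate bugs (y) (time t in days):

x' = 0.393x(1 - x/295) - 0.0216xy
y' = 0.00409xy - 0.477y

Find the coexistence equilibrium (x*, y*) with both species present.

x* ≈ 117, y* ≈ 11

From dy/dt = 0 with y > 0: 0.00409x* = 0.477, so x* = 117.
Substitute into dx/dt = 0: 0.393(1 - 117/295) = 0.0216y*.
The bracket is 0.605, giving y* = 0.238/0.0216 = 11.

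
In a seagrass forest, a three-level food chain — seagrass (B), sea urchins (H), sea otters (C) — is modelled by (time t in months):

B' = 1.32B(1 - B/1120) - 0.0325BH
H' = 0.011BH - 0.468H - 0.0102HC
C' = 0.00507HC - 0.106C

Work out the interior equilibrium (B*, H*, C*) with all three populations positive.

B* ≈ 543, H* ≈ 20.9, C* ≈ 540

From dC/dt = 0: 0.00507H* = 0.106, so H* = 20.9.
From dB/dt = 0: 1.32(1 - B*/1120) = 0.0325·20.9, giving B* = 1120·(1 - 0.515) = 543.
From dH/dt = 0: 0.011·543 - 0.468 = 0.0102C*, so C* = 5.51/0.0102 = 540.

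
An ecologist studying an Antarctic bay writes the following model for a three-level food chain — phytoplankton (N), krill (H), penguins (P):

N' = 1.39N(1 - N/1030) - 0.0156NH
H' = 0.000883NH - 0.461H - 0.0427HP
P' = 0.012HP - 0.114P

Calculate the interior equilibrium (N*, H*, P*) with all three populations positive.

From dP/dt = 0: 0.012H* = 0.114, so H* = 9.5.
From dN/dt = 0: 1.39(1 - N*/1030) = 0.0156·9.5, giving N* = 1030·(1 - 0.107) = 920.
From dH/dt = 0: 0.000883·920 - 0.461 = 0.0427P*, so P* = 0.352/0.0427 = 8.23.

N* ≈ 920, H* ≈ 9.5, P* ≈ 8.23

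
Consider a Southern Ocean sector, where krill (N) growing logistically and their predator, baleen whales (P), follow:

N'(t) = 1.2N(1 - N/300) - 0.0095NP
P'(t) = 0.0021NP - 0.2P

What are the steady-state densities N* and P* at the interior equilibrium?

N* ≈ 95.2, P* ≈ 86.2

From dP/dt = 0 with P > 0: 0.0021N* = 0.2, so N* = 95.2.
Substitute into dN/dt = 0: 1.2(1 - 95.2/300) = 0.0095P*.
The bracket is 0.683, giving P* = 0.819/0.0095 = 86.2.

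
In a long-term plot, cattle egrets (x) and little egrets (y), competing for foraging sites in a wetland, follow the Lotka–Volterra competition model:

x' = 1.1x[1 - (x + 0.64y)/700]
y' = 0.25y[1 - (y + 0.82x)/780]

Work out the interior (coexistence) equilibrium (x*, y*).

Setting both brackets to zero gives the nullclines x + 0.64y = 700 and 0.82x + y = 780.
Substituting y = 780 - 0.82x into the first: x(1 - 0.64·0.82) = 700 - 0.64·780.
So x* = 201/0.475 = 423, and then y* = 780 - 0.82·423 = 434.

x* ≈ 423, y* ≈ 434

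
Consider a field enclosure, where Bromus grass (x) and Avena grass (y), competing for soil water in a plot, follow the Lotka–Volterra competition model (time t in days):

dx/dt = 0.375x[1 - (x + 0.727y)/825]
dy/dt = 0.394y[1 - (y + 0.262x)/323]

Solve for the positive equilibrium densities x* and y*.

Setting both brackets to zero gives the nullclines x + 0.727y = 825 and 0.262x + y = 323.
Substituting y = 323 - 0.262x into the first: x(1 - 0.727·0.262) = 825 - 0.727·323.
So x* = 590/0.81 = 729, and then y* = 323 - 0.262·729 = 132.

x* ≈ 729, y* ≈ 132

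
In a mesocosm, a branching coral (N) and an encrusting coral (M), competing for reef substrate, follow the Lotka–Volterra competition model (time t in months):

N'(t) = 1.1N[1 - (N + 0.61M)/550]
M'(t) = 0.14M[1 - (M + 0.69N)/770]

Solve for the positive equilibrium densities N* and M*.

Setting both brackets to zero gives the nullclines N + 0.61M = 550 and 0.69N + M = 770.
Substituting M = 770 - 0.69N into the first: N(1 - 0.61·0.69) = 550 - 0.61·770.
So N* = 80.3/0.579 = 139, and then M* = 770 - 0.69·139 = 674.

N* ≈ 139, M* ≈ 674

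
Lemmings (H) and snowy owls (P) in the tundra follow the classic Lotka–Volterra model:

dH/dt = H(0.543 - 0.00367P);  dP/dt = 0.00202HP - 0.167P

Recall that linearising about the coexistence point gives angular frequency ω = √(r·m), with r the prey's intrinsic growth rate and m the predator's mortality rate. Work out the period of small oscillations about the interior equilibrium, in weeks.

T ≈ 20.9 weeks

Here r = 0.543 and m = 0.167, so r·m = 0.0907.
ω = √0.0907 = 0.301 per week, hence T = 2π/ω ≈ 20.9 weeks.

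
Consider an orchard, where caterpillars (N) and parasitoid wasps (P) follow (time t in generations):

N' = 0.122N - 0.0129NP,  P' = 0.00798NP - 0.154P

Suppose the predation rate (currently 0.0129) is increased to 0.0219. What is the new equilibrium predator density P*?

At the interior fixed point, setting dN/dt = 0 with N > 0 fixes P* = (prey growth rate)/(NP coefficient) — independent of the other coefficients.
With the change, P* = 0.122/0.0219 = 5.57; it falls from 9.46.

P* ≈ 5.57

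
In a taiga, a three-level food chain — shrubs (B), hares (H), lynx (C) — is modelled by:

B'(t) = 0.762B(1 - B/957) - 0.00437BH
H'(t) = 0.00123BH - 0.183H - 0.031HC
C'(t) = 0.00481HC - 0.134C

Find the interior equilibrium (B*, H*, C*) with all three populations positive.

B* ≈ 804, H* ≈ 27.9, C* ≈ 26

From dC/dt = 0: 0.00481H* = 0.134, so H* = 27.9.
From dB/dt = 0: 0.762(1 - B*/957) = 0.00437·27.9, giving B* = 957·(1 - 0.16) = 804.
From dH/dt = 0: 0.00123·804 - 0.183 = 0.031C*, so C* = 0.806/0.031 = 26.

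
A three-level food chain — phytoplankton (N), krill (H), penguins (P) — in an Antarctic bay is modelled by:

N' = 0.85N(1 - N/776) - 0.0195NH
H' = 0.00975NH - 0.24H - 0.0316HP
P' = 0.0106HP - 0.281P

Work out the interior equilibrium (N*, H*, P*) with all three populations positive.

N* ≈ 304, H* ≈ 26.5, P* ≈ 86.2

From dP/dt = 0: 0.0106H* = 0.281, so H* = 26.5.
From dN/dt = 0: 0.85(1 - N*/776) = 0.0195·26.5, giving N* = 776·(1 - 0.608) = 304.
From dH/dt = 0: 0.00975·304 - 0.24 = 0.0316P*, so P* = 2.72/0.0316 = 86.2.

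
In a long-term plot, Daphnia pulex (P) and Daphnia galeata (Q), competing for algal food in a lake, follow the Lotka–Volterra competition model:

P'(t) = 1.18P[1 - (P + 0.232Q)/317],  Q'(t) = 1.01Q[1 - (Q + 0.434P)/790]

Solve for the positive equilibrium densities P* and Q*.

P* ≈ 149, Q* ≈ 725

Setting both brackets to zero gives the nullclines P + 0.232Q = 317 and 0.434P + Q = 790.
Substituting Q = 790 - 0.434P into the first: P(1 - 0.232·0.434) = 317 - 0.232·790.
So P* = 134/0.899 = 149, and then Q* = 790 - 0.434·149 = 725.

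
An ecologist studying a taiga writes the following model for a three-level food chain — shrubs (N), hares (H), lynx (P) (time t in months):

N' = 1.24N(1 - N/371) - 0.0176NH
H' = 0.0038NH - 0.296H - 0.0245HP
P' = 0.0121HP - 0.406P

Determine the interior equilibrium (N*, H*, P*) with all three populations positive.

From dP/dt = 0: 0.0121H* = 0.406, so H* = 33.6.
From dN/dt = 0: 1.24(1 - N*/371) = 0.0176·33.6, giving N* = 371·(1 - 0.476) = 194.
From dH/dt = 0: 0.0038·194 - 0.296 = 0.0245P*, so P* = 0.442/0.0245 = 18.1.

N* ≈ 194, H* ≈ 33.6, P* ≈ 18.1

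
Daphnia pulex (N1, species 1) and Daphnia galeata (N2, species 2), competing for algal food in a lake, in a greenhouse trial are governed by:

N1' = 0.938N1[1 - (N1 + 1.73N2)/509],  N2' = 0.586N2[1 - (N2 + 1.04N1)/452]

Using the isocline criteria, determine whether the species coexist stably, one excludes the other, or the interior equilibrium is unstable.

Compare the nullcline intercepts: K1/α12 = 509/1.73 = 294 < K2 = 452; K2/α21 = 452/1.04 = 435 < K1 = 509.
Since both are reversed, neither can invade when rare; the interior point is a saddle.

unstable coexistence (outcome depends on initial conditions)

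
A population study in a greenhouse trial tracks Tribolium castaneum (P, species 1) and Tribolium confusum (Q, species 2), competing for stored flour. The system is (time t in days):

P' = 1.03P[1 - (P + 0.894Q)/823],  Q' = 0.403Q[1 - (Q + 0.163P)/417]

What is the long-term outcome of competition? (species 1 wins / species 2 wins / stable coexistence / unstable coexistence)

stable coexistence

Compare the nullcline intercepts: K1/α12 = 823/0.894 = 921 > K2 = 417; K2/α21 = 417/0.163 = 2560 > K1 = 823.
Since both inequalities hold, each species can invade when rare, so the interior equilibrium is stable.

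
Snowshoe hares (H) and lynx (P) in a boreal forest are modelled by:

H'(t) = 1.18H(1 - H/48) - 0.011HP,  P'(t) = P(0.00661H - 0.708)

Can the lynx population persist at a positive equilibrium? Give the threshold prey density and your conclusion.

Threshold H = 107; K < 107, so no, the predator goes extinct.

The predator equation gives dP/dt > 0 only when H > 0.708/0.00661 = 107.
Without the predator, H → K = 48. Since 48 < 107, the predator cannot invade.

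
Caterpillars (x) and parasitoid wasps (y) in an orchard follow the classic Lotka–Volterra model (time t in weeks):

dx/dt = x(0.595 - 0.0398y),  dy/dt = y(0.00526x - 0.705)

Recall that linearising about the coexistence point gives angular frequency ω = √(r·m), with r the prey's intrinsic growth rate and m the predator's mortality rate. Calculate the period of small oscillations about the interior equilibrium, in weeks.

Here r = 0.595 and m = 0.705, so r·m = 0.419.
ω = √0.419 = 0.648 per week, hence T = 2π/ω ≈ 9.7 weeks.

T ≈ 9.7 weeks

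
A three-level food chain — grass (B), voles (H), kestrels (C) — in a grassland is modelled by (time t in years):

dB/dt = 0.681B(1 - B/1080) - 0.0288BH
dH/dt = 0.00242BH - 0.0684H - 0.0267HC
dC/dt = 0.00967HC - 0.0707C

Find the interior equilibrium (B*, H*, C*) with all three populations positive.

B* ≈ 746, H* ≈ 7.31, C* ≈ 65.1

From dC/dt = 0: 0.00967H* = 0.0707, so H* = 7.31.
From dB/dt = 0: 0.681(1 - B*/1080) = 0.0288·7.31, giving B* = 1080·(1 - 0.309) = 746.
From dH/dt = 0: 0.00242·746 - 0.0684 = 0.0267C*, so C* = 1.74/0.0267 = 65.1.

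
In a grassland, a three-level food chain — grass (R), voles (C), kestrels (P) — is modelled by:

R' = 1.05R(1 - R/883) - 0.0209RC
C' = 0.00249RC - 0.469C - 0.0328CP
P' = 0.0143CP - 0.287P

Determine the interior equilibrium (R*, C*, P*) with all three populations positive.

R* ≈ 530, C* ≈ 20.1, P* ≈ 26

From dP/dt = 0: 0.0143C* = 0.287, so C* = 20.1.
From dR/dt = 0: 1.05(1 - R*/883) = 0.0209·20.1, giving R* = 883·(1 - 0.399) = 530.
From dC/dt = 0: 0.00249·530 - 0.469 = 0.0328P*, so P* = 0.851/0.0328 = 26.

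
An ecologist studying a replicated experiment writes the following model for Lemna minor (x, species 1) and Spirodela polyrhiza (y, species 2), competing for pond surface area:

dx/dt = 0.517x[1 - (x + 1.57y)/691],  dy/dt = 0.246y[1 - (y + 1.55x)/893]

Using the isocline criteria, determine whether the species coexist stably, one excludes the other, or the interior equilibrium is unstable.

unstable coexistence (outcome depends on initial conditions)

Compare the nullcline intercepts: K1/α12 = 691/1.57 = 440 < K2 = 893; K2/α21 = 893/1.55 = 576 < K1 = 691.
Since both are reversed, neither can invade when rare; the interior point is a saddle.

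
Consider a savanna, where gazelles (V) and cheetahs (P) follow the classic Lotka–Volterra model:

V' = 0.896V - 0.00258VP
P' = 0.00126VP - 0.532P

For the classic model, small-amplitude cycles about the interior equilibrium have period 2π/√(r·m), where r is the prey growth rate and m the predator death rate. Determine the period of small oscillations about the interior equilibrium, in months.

Here r = 0.896 and m = 0.532, so r·m = 0.477.
ω = √0.477 = 0.69 per month, hence T = 2π/ω ≈ 9.1 months.

T ≈ 9.1 months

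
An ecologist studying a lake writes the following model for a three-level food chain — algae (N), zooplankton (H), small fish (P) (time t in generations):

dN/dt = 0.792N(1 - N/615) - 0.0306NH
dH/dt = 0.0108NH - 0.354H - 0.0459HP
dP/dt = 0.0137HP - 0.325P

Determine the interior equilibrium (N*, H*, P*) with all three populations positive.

From dP/dt = 0: 0.0137H* = 0.325, so H* = 23.7.
From dN/dt = 0: 0.792(1 - N*/615) = 0.0306·23.7, giving N* = 615·(1 - 0.917) = 51.3.
From dH/dt = 0: 0.0108·51.3 - 0.354 = 0.0459P*, so P* = 0.2/0.0459 = 4.36.

N* ≈ 51.3, H* ≈ 23.7, P* ≈ 4.36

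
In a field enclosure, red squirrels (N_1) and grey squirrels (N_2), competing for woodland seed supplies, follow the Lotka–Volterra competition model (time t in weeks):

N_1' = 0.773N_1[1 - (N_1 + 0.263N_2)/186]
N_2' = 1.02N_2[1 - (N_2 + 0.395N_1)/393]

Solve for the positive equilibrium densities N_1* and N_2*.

Setting both brackets to zero gives the nullclines N_1 + 0.263N_2 = 186 and 0.395N_1 + N_2 = 393.
Substituting N_2 = 393 - 0.395N_1 into the first: N_1(1 - 0.263·0.395) = 186 - 0.263·393.
So N_1* = 82.6/0.896 = 92.2, and then N_2* = 393 - 0.395·92.2 = 357.

N_1* ≈ 92.2, N_2* ≈ 357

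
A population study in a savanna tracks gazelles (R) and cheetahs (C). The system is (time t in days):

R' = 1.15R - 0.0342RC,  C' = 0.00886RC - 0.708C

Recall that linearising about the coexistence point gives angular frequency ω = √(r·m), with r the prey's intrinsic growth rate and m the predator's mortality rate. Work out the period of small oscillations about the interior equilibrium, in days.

Here r = 1.15 and m = 0.708, so r·m = 0.814.
ω = √0.814 = 0.902 per day, hence T = 2π/ω ≈ 6.96 days.

T ≈ 6.96 days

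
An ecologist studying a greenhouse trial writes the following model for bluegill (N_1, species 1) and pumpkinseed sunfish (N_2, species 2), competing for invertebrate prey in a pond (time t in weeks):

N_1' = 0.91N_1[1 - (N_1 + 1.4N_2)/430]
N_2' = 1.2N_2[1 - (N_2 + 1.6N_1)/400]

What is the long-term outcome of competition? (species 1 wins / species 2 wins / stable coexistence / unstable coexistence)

unstable coexistence (outcome depends on initial conditions)

Compare the nullcline intercepts: K1/α12 = 430/1.4 = 307 < K2 = 400; K2/α21 = 400/1.6 = 250 < K1 = 430.
Since both are reversed, neither can invade when rare; the interior point is a saddle.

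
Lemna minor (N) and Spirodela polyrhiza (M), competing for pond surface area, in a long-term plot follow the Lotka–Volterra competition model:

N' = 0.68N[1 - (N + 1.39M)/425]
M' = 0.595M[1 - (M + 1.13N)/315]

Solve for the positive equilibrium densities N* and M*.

N* ≈ 22.5, M* ≈ 290

Setting both brackets to zero gives the nullclines N + 1.39M = 425 and 1.13N + M = 315.
Substituting M = 315 - 1.13N into the first: N(1 - 1.39·1.13) = 425 - 1.39·315.
So N* = -12.8/-0.571 = 22.5, and then M* = 315 - 1.13·22.5 = 290.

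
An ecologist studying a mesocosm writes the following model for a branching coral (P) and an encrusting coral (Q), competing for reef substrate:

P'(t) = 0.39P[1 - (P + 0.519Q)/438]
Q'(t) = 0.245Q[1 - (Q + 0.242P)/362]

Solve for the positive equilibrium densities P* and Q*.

P* ≈ 286, Q* ≈ 293

Setting both brackets to zero gives the nullclines P + 0.519Q = 438 and 0.242P + Q = 362.
Substituting Q = 362 - 0.242P into the first: P(1 - 0.519·0.242) = 438 - 0.519·362.
So P* = 250/0.874 = 286, and then Q* = 362 - 0.242·286 = 293.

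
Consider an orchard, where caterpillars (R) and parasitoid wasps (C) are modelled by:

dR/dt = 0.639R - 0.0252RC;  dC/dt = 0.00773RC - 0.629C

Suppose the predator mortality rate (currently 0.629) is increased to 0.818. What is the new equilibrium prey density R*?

R* ≈ 106

At the interior fixed point, setting dC/dt = 0 with C > 0 fixes R* = (predator death rate)/(RC coefficient) — independent of the other coefficients.
With the change, R* = 0.818/0.00773 = 106; it rises from 81.4.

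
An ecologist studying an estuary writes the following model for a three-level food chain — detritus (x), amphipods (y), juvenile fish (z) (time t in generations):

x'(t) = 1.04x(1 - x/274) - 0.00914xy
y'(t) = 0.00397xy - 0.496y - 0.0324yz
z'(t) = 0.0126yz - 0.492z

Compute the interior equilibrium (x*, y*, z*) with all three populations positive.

From dz/dt = 0: 0.0126y* = 0.492, so y* = 39.
From dx/dt = 0: 1.04(1 - x*/274) = 0.00914·39, giving x* = 274·(1 - 0.343) = 180.
From dy/dt = 0: 0.00397·180 - 0.496 = 0.0324z*, so z* = 0.218/0.0324 = 6.74.

x* ≈ 180, y* ≈ 39, z* ≈ 6.74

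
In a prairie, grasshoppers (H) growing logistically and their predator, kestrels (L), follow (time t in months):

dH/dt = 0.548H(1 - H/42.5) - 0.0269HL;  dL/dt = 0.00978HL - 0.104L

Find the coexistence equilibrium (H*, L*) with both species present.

From dL/dt = 0 with L > 0: 0.00978H* = 0.104, so H* = 10.6.
Substitute into dH/dt = 0: 0.548(1 - 10.6/42.5) = 0.0269L*.
The bracket is 0.75, giving L* = 0.411/0.0269 = 15.3.

H* ≈ 10.6, L* ≈ 15.3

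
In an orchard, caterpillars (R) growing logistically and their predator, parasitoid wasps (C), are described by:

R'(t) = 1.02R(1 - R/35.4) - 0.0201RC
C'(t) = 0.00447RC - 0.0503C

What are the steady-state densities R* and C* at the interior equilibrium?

From dC/dt = 0 with C > 0: 0.00447R* = 0.0503, so R* = 11.3.
Substitute into dR/dt = 0: 1.02(1 - 11.3/35.4) = 0.0201C*.
The bracket is 0.682, giving C* = 0.696/0.0201 = 34.6.

R* ≈ 11.3, C* ≈ 34.6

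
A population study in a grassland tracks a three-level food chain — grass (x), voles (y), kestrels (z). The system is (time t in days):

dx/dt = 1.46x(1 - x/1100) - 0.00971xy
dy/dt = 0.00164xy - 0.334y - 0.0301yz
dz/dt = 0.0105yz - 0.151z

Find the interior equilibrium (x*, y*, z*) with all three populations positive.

From dz/dt = 0: 0.0105y* = 0.151, so y* = 14.4.
From dx/dt = 0: 1.46(1 - x*/1100) = 0.00971·14.4, giving x* = 1100·(1 - 0.0956) = 995.
From dy/dt = 0: 0.00164·995 - 0.334 = 0.0301z*, so z* = 1.3/0.0301 = 43.1.

x* ≈ 995, y* ≈ 14.4, z* ≈ 43.1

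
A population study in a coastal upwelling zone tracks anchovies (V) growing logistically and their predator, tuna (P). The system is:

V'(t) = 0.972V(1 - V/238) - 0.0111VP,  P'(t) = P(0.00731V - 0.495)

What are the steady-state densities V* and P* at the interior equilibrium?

From dP/dt = 0 with P > 0: 0.00731V* = 0.495, so V* = 67.7.
Substitute into dV/dt = 0: 0.972(1 - 67.7/238) = 0.0111P*.
The bracket is 0.715, giving P* = 0.695/0.0111 = 62.7.

V* ≈ 67.7, P* ≈ 62.7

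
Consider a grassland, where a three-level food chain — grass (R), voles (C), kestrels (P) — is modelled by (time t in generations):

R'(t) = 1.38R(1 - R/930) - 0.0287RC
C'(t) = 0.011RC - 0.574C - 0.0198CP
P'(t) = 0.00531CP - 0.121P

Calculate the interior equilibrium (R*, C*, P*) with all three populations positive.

From dP/dt = 0: 0.00531C* = 0.121, so C* = 22.8.
From dR/dt = 0: 1.38(1 - R*/930) = 0.0287·22.8, giving R* = 930·(1 - 0.474) = 489.
From dC/dt = 0: 0.011·489 - 0.574 = 0.0198P*, so P* = 4.81/0.0198 = 243.

R* ≈ 489, C* ≈ 22.8, P* ≈ 243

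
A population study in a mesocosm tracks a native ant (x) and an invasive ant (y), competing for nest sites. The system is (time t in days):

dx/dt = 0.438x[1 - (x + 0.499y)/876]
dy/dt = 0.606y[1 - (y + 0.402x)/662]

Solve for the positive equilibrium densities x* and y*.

x* ≈ 683, y* ≈ 388

Setting both brackets to zero gives the nullclines x + 0.499y = 876 and 0.402x + y = 662.
Substituting y = 662 - 0.402x into the first: x(1 - 0.499·0.402) = 876 - 0.499·662.
So x* = 546/0.799 = 683, and then y* = 662 - 0.402·683 = 388.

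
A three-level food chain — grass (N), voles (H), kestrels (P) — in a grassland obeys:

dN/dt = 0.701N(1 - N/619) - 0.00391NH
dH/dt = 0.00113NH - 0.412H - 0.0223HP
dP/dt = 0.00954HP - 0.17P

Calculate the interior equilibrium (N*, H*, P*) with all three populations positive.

From dP/dt = 0: 0.00954H* = 0.17, so H* = 17.8.
From dN/dt = 0: 0.701(1 - N*/619) = 0.00391·17.8, giving N* = 619·(1 - 0.0994) = 557.
From dH/dt = 0: 0.00113·557 - 0.412 = 0.0223P*, so P* = 0.218/0.0223 = 9.77.

N* ≈ 557, H* ≈ 17.8, P* ≈ 9.77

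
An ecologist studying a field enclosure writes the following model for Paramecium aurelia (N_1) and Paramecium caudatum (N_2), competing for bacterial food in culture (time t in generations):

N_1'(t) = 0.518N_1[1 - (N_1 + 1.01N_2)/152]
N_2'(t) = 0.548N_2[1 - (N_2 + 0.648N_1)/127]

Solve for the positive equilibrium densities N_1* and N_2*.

N_1* ≈ 68.7, N_2* ≈ 82.5

Setting both brackets to zero gives the nullclines N_1 + 1.01N_2 = 152 and 0.648N_1 + N_2 = 127.
Substituting N_2 = 127 - 0.648N_1 into the first: N_1(1 - 1.01·0.648) = 152 - 1.01·127.
So N_1* = 23.7/0.346 = 68.7, and then N_2* = 127 - 0.648·68.7 = 82.5.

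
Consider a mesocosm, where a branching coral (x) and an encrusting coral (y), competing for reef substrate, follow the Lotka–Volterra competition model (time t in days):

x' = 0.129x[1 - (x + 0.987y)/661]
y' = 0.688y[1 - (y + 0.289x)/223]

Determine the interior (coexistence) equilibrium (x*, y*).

Setting both brackets to zero gives the nullclines x + 0.987y = 661 and 0.289x + y = 223.
Substituting y = 223 - 0.289x into the first: x(1 - 0.987·0.289) = 661 - 0.987·223.
So x* = 441/0.715 = 617, and then y* = 223 - 0.289·617 = 44.7.

x* ≈ 617, y* ≈ 44.7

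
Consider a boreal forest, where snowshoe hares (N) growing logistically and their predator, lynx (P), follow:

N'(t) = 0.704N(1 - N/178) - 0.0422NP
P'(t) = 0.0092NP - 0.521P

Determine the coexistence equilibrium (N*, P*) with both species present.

N* ≈ 56.6, P* ≈ 11.4

From dP/dt = 0 with P > 0: 0.0092N* = 0.521, so N* = 56.6.
Substitute into dN/dt = 0: 0.704(1 - 56.6/178) = 0.0422P*.
The bracket is 0.682, giving P* = 0.48/0.0422 = 11.4.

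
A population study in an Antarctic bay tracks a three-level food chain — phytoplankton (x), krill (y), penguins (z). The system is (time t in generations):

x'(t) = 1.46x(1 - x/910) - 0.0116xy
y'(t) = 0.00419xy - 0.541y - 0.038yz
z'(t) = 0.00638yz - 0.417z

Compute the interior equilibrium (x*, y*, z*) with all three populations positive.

From dz/dt = 0: 0.00638y* = 0.417, so y* = 65.4.
From dx/dt = 0: 1.46(1 - x*/910) = 0.0116·65.4, giving x* = 910·(1 - 0.519) = 437.
From dy/dt = 0: 0.00419·437 - 0.541 = 0.038z*, so z* = 1.29/0.038 = 34.

x* ≈ 437, y* ≈ 65.4, z* ≈ 34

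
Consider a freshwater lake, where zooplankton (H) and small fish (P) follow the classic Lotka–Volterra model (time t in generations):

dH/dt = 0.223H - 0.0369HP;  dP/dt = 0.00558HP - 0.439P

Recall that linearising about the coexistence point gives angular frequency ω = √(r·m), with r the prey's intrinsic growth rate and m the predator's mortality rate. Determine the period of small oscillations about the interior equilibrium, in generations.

T ≈ 20.1 generations

Here r = 0.223 and m = 0.439, so r·m = 0.0979.
ω = √0.0979 = 0.313 per generation, hence T = 2π/ω ≈ 20.1 generations.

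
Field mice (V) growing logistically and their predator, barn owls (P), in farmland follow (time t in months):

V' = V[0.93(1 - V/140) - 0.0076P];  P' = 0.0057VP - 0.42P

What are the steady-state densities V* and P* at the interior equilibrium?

V* ≈ 73.7, P* ≈ 58

From dP/dt = 0 with P > 0: 0.0057V* = 0.42, so V* = 73.7.
Substitute into dV/dt = 0: 0.93(1 - 73.7/140) = 0.0076P*.
The bracket is 0.474, giving P* = 0.441/0.0076 = 58.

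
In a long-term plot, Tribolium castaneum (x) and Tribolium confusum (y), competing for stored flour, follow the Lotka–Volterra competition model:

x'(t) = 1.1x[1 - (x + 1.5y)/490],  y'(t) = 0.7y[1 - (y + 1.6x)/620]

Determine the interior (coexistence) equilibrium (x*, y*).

Setting both brackets to zero gives the nullclines x + 1.5y = 490 and 1.6x + y = 620.
Substituting y = 620 - 1.6x into the first: x(1 - 1.5·1.6) = 490 - 1.5·620.
So x* = -440/-1.4 = 314, and then y* = 620 - 1.6·314 = 117.

x* ≈ 314, y* ≈ 117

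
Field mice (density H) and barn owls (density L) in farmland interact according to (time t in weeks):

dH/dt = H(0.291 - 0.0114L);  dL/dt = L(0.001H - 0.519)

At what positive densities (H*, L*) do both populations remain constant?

Set dL/dt = 0 with L > 0: 0.001H - 0.519 = 0, so H* = 0.519/0.001 = 519.
Set dH/dt = 0 with H > 0: 0.291 - 0.0114L = 0, so L* = 0.291/0.0114 = 25.5.

H* ≈ 519, L* ≈ 25.5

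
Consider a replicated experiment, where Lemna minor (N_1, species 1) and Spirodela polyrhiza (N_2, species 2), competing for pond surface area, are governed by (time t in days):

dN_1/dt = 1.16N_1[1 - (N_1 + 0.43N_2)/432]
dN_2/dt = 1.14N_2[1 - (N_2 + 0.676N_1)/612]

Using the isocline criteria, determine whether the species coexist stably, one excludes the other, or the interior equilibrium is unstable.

stable coexistence

Compare the nullcline intercepts: K1/α12 = 432/0.43 = 1000 > K2 = 612; K2/α21 = 612/0.676 = 905 > K1 = 432.
Since both inequalities hold, each species can invade when rare, so the interior equilibrium is stable.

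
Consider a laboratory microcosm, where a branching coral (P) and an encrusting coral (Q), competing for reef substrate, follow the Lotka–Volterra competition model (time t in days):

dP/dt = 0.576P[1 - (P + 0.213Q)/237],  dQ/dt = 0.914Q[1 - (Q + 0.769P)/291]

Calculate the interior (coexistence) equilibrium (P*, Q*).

P* ≈ 209, Q* ≈ 130

Setting both brackets to zero gives the nullclines P + 0.213Q = 237 and 0.769P + Q = 291.
Substituting Q = 291 - 0.769P into the first: P(1 - 0.213·0.769) = 237 - 0.213·291.
So P* = 175/0.836 = 209, and then Q* = 291 - 0.769·209 = 130.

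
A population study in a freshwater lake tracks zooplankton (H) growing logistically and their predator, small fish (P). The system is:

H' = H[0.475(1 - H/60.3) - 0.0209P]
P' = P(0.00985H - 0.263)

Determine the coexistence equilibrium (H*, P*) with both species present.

H* ≈ 26.7, P* ≈ 12.7

From dP/dt = 0 with P > 0: 0.00985H* = 0.263, so H* = 26.7.
Substitute into dH/dt = 0: 0.475(1 - 26.7/60.3) = 0.0209P*.
The bracket is 0.557, giving P* = 0.265/0.0209 = 12.7.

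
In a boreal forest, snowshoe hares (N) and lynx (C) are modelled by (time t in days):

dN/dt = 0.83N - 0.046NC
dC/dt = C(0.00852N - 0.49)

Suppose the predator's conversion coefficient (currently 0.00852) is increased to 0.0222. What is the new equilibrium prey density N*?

At the interior fixed point, setting dC/dt = 0 with C > 0 fixes N* = (predator death rate)/(NC coefficient) — independent of the other coefficients.
With the change, N* = 0.49/0.0222 = 22.1; it falls from 57.5.

N* ≈ 22.1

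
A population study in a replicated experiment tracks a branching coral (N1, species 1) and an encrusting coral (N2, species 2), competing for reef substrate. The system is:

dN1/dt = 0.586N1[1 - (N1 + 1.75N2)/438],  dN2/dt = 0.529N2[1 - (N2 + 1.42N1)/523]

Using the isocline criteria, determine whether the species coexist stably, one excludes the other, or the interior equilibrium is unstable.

Compare the nullcline intercepts: K1/α12 = 438/1.75 = 250 < K2 = 523; K2/α21 = 523/1.42 = 368 < K1 = 438.
Since both are reversed, neither can invade when rare; the interior point is a saddle.

unstable coexistence (outcome depends on initial conditions)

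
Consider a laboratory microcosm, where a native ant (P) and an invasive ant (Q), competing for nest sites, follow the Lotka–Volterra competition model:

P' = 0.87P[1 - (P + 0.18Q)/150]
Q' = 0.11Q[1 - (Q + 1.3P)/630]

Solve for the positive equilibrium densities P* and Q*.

P* ≈ 47.8, Q* ≈ 568

Setting both brackets to zero gives the nullclines P + 0.18Q = 150 and 1.3P + Q = 630.
Substituting Q = 630 - 1.3P into the first: P(1 - 0.18·1.3) = 150 - 0.18·630.
So P* = 36.6/0.766 = 47.8, and then Q* = 630 - 1.3·47.8 = 568.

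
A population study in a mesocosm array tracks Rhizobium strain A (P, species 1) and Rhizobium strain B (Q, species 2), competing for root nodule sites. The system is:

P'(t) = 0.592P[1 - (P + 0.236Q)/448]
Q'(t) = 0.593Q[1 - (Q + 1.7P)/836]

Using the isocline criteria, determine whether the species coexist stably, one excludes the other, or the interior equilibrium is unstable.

Compare the nullcline intercepts: K1/α12 = 448/0.236 = 1900 > K2 = 836; K2/α21 = 836/1.7 = 492 > K1 = 448.
Since both inequalities hold, each species can invade when rare, so the interior equilibrium is stable.

stable coexistence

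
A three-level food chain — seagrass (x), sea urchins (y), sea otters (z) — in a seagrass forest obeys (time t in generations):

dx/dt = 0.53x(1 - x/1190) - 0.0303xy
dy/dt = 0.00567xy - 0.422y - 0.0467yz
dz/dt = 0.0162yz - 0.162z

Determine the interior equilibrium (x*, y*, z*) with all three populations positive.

From dz/dt = 0: 0.0162y* = 0.162, so y* = 10.
From dx/dt = 0: 0.53(1 - x*/1190) = 0.0303·10, giving x* = 1190·(1 - 0.572) = 510.
From dy/dt = 0: 0.00567·510 - 0.422 = 0.0467z*, so z* = 2.47/0.0467 = 52.8.

x* ≈ 510, y* ≈ 10, z* ≈ 52.8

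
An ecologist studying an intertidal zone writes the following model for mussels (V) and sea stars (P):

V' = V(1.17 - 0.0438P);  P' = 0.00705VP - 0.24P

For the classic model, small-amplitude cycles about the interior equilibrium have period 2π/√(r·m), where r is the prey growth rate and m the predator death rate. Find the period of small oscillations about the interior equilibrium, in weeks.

Here r = 1.17 and m = 0.24, so r·m = 0.281.
ω = √0.281 = 0.53 per week, hence T = 2π/ω ≈ 11.9 weeks.

T ≈ 11.9 weeks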